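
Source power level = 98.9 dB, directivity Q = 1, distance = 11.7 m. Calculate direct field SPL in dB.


Given values:
  Lw = 98.9 dB, Q = 1, r = 11.7 m
Formula: SPL = Lw + 10 * log10(Q / (4 * pi * r^2))
Compute 4 * pi * r^2 = 4 * pi * 11.7^2 = 1720.2105
Compute Q / denom = 1 / 1720.2105 = 0.00058132
Compute 10 * log10(0.00058132) = -32.3558
SPL = 98.9 + (-32.3558) = 66.54

66.54 dB


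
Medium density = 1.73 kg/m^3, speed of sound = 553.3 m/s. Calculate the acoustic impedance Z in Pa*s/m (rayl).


Given values:
  rho = 1.73 kg/m^3
  c = 553.3 m/s
Formula: Z = rho * c
Z = 1.73 * 553.3
Z = 957.21

957.21 rayl


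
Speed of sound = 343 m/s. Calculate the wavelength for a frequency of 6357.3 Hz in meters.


Given values:
  c = 343 m/s, f = 6357.3 Hz
Formula: lambda = c / f
lambda = 343 / 6357.3
lambda = 0.054

0.054 m


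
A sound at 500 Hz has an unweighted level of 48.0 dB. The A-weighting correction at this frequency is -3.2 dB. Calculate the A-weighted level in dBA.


Given values:
  SPL = 48.0 dB
  A-weighting at 500 Hz = -3.2 dB
Formula: L_A = SPL + A_weight
L_A = 48.0 + (-3.2)
L_A = 44.8

44.8 dBA


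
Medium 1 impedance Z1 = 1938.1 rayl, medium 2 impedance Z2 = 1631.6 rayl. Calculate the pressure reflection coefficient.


Given values:
  Z1 = 1938.1 rayl, Z2 = 1631.6 rayl
Formula: R = (Z2 - Z1) / (Z2 + Z1)
Numerator: Z2 - Z1 = 1631.6 - 1938.1 = -306.5
Denominator: Z2 + Z1 = 1631.6 + 1938.1 = 3569.7
R = -306.5 / 3569.7 = -0.0859

-0.0859


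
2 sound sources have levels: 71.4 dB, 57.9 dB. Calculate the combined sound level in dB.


Formula: L_total = 10 * log10( sum(10^(Li/10)) )
  Source 1: 10^(71.4/10) = 13803842.646
  Source 2: 10^(57.9/10) = 616595.0019
Sum of linear values = 14420437.6479
L_total = 10 * log10(14420437.6479) = 71.59

71.59 dB


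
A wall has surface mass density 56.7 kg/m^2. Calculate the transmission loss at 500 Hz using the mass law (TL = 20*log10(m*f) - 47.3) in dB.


Given values:
  m = 56.7 kg/m^2, f = 500 Hz
Formula: TL = 20 * log10(m * f) - 47.3
Compute m * f = 56.7 * 500 = 28350.0
Compute log10(28350.0) = 4.452553
Compute 20 * 4.452553 = 89.0511
TL = 89.0511 - 47.3 = 41.75

41.75 dB


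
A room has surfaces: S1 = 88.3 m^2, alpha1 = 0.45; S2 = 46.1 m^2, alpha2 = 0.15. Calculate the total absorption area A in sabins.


Given surfaces:
  Surface 1: 88.3 * 0.45 = 39.735
  Surface 2: 46.1 * 0.15 = 6.915
Formula: A = sum(Si * alpha_i)
A = 39.735 + 6.915
A = 46.65

46.65 sabins


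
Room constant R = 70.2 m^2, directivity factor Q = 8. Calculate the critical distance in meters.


Given values:
  R = 70.2 m^2, Q = 8
Formula: d_c = 0.141 * sqrt(Q * R)
Compute Q * R = 8 * 70.2 = 561.6
Compute sqrt(561.6) = 23.6981
d_c = 0.141 * 23.6981 = 3.341

3.341 m


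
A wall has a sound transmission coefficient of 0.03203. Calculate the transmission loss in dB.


Given values:
  tau = 0.03203
Formula: TL = 10 * log10(1 / tau)
Compute 1 / tau = 1 / 0.03203 = 31.2207
Compute log10(31.2207) = 1.494443
TL = 10 * 1.494443 = 14.94

14.94 dB


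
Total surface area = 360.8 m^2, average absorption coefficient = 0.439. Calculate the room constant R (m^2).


Given values:
  S = 360.8 m^2, alpha = 0.439
Formula: R = S * alpha / (1 - alpha)
Numerator: 360.8 * 0.439 = 158.3912
Denominator: 1 - 0.439 = 0.561
R = 158.3912 / 0.561 = 282.34

282.34 m^2


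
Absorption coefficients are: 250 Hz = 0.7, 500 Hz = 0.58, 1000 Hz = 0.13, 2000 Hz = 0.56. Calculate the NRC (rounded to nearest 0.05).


Given values:
  a_250 = 0.7, a_500 = 0.58
  a_1000 = 0.13, a_2000 = 0.56
Formula: NRC = (a250 + a500 + a1000 + a2000) / 4
Sum = 0.7 + 0.58 + 0.13 + 0.56 = 1.97
NRC = 1.97 / 4 = 0.4925
Rounded to nearest 0.05: 0.5

0.5


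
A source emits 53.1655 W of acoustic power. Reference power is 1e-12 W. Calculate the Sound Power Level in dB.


Given values:
  W = 53.1655 W
  W_ref = 1e-12 W
Formula: SWL = 10 * log10(W / W_ref)
Compute ratio: W / W_ref = 53165500000000
Compute log10: log10(53165500000000) = 13.72563
Multiply: SWL = 10 * 13.72563 = 137.26

137.26 dB


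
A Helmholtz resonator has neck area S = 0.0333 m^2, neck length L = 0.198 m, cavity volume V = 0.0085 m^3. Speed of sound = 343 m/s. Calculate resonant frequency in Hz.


Given values:
  S = 0.0333 m^2, L = 0.198 m, V = 0.0085 m^3, c = 343 m/s
Formula: f = (c / (2*pi)) * sqrt(S / (V * L))
Compute V * L = 0.0085 * 0.198 = 0.001683
Compute S / (V * L) = 0.0333 / 0.001683 = 19.7861
Compute sqrt(19.7861) = 4.448157
Compute c / (2*pi) = 343 / 6.283185 = 54.590148
f = 54.590148 * 4.448157 = 242.83

242.83 Hz


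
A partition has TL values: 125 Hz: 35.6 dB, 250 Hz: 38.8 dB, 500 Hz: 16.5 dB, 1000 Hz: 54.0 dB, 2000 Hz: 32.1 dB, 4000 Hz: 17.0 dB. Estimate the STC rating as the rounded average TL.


Given TL values at each frequency:
  125 Hz: 35.6 dB
  250 Hz: 38.8 dB
  500 Hz: 16.5 dB
  1000 Hz: 54.0 dB
  2000 Hz: 32.1 dB
  4000 Hz: 17.0 dB
Formula: STC ~ round(average of TL values)
Sum = 35.6 + 38.8 + 16.5 + 54.0 + 32.1 + 17.0 = 194.0
Average = 194.0 / 6 = 32.33
Rounded: 32

32


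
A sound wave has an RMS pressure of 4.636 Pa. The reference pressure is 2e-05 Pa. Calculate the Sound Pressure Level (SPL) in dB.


Given values:
  p = 4.636 Pa
  p_ref = 2e-05 Pa
Formula: SPL = 20 * log10(p / p_ref)
Compute ratio: p / p_ref = 4.636 / 2e-05 = 231800
Compute log10: log10(231800) = 5.365113
Multiply: SPL = 20 * 5.365113 = 107.3

107.3 dB


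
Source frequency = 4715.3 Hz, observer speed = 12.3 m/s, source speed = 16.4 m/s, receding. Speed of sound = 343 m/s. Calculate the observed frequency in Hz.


Given values:
  f_s = 4715.3 Hz, v_o = 12.3 m/s, v_s = 16.4 m/s
  Direction: receding
Formula: f_o = f_s * (c - v_o) / (c + v_s)
Numerator: c - v_o = 343 - 12.3 = 330.7
Denominator: c + v_s = 343 + 16.4 = 359.4
f_o = 4715.3 * 330.7 / 359.4 = 4338.76

4338.76 Hz


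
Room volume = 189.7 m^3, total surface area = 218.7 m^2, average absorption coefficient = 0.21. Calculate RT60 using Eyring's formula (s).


Given values:
  V = 189.7 m^3, S = 218.7 m^2, alpha = 0.21
Formula: RT60 = 0.161 * V / (-S * ln(1 - alpha))
Compute ln(1 - 0.21) = ln(0.79) = -0.235722
Denominator: -218.7 * -0.235722 = 51.5524
Numerator: 0.161 * 189.7 = 30.5417
RT60 = 30.5417 / 51.5524 = 0.592

0.592 s


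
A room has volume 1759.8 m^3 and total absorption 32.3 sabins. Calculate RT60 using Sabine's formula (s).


Given values:
  V = 1759.8 m^3
  A = 32.3 sabins
Formula: RT60 = 0.161 * V / A
Numerator: 0.161 * 1759.8 = 283.3278
RT60 = 283.3278 / 32.3 = 8.772

8.772 s


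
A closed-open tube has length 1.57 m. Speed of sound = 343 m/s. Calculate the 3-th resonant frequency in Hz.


Given values:
  Tube type: closed-open, L = 1.57 m, c = 343 m/s, n = 3
Formula: f_n = (2n - 1) * c / (4 * L)
Compute 2n - 1 = 2*3 - 1 = 5
Compute 4 * L = 4 * 1.57 = 6.28
f = 5 * 343 / 6.28
f = 273.09

273.09 Hz


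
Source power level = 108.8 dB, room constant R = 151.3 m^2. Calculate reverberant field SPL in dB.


Given values:
  Lw = 108.8 dB, R = 151.3 m^2
Formula: SPL = Lw + 10 * log10(4 / R)
Compute 4 / R = 4 / 151.3 = 0.026438
Compute 10 * log10(0.026438) = -15.7777
SPL = 108.8 + (-15.7777) = 93.02

93.02 dB


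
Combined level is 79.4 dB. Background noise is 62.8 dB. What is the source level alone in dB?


Given values:
  L_total = 79.4 dB, L_bg = 62.8 dB
Formula: L_source = 10 * log10(10^(L_total/10) - 10^(L_bg/10))
Convert to linear:
  10^(79.4/10) = 87096358.9956
  10^(62.8/10) = 1905460.718
Difference: 87096358.9956 - 1905460.718 = 85190898.2776
L_source = 10 * log10(85190898.2776) = 79.3

79.3 dB


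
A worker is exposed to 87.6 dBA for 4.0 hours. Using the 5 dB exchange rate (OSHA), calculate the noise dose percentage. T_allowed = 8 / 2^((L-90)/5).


Given values:
  L = 87.6 dBA, T = 4.0 hours
Formula: T_allowed = 8 / 2^((L - 90) / 5)
Compute exponent: (87.6 - 90) / 5 = -0.48
Compute 2^(-0.48) = 0.716978
T_allowed = 8 / 0.716978 = 11.157943 hours
Dose = (T / T_allowed) * 100
Dose = (4.0 / 11.157943) * 100 = 35.85

35.85 %


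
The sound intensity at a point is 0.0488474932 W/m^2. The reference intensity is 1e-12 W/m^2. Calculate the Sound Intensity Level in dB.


Given values:
  I = 0.0488474932 W/m^2
  I_ref = 1e-12 W/m^2
Formula: SIL = 10 * log10(I / I_ref)
Compute ratio: I / I_ref = 48847493200
Compute log10: log10(48847493200) = 10.688842
Multiply: SIL = 10 * 10.688842 = 106.89

106.89 dB


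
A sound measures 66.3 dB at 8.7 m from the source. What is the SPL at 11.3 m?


Given values:
  SPL1 = 66.3 dB, r1 = 8.7 m, r2 = 11.3 m
Formula: SPL2 = SPL1 - 20 * log10(r2 / r1)
Compute ratio: r2 / r1 = 11.3 / 8.7 = 1.2989
Compute log10: log10(1.2989) = 0.113576
Compute drop: 20 * 0.113576 = 2.2715
SPL2 = 66.3 - 2.2715 = 64.03

64.03 dB


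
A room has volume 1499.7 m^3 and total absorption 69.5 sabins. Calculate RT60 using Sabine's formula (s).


Given values:
  V = 1499.7 m^3
  A = 69.5 sabins
Formula: RT60 = 0.161 * V / A
Numerator: 0.161 * 1499.7 = 241.4517
RT60 = 241.4517 / 69.5 = 3.474

3.474 s


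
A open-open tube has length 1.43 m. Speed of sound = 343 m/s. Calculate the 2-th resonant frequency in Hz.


Given values:
  Tube type: open-open, L = 1.43 m, c = 343 m/s, n = 2
Formula: f_n = n * c / (2 * L)
Compute 2 * L = 2 * 1.43 = 2.86
f = 2 * 343 / 2.86
f = 239.86

239.86 Hz


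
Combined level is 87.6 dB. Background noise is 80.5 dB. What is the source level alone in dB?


Given values:
  L_total = 87.6 dB, L_bg = 80.5 dB
Formula: L_source = 10 * log10(10^(L_total/10) - 10^(L_bg/10))
Convert to linear:
  10^(87.6/10) = 575439937.3372
  10^(80.5/10) = 112201845.4302
Difference: 575439937.3372 - 112201845.4302 = 463238091.907
L_source = 10 * log10(463238091.907) = 86.66

86.66 dB


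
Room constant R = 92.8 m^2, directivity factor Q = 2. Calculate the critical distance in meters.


Given values:
  R = 92.8 m^2, Q = 2
Formula: d_c = 0.141 * sqrt(Q * R)
Compute Q * R = 2 * 92.8 = 185.6
Compute sqrt(185.6) = 13.6235
d_c = 0.141 * 13.6235 = 1.921

1.921 m


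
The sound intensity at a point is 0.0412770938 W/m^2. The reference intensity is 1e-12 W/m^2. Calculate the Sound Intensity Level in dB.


Given values:
  I = 0.0412770938 W/m^2
  I_ref = 1e-12 W/m^2
Formula: SIL = 10 * log10(I / I_ref)
Compute ratio: I / I_ref = 41277093800
Compute log10: log10(41277093800) = 10.615709
Multiply: SIL = 10 * 10.615709 = 106.16

106.16 dB


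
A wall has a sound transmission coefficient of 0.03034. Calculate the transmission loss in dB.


Given values:
  tau = 0.03034
Formula: TL = 10 * log10(1 / tau)
Compute 1 / tau = 1 / 0.03034 = 32.9598
Compute log10(32.9598) = 1.517985
TL = 10 * 1.517985 = 15.18

15.18 dB


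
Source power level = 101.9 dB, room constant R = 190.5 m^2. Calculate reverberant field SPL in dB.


Given values:
  Lw = 101.9 dB, R = 190.5 m^2
Formula: SPL = Lw + 10 * log10(4 / R)
Compute 4 / R = 4 / 190.5 = 0.020997
Compute 10 * log10(0.020997) = -16.7784
SPL = 101.9 + (-16.7784) = 85.12

85.12 dB


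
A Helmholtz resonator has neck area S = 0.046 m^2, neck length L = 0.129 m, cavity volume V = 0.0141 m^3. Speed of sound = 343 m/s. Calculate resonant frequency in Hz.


Given values:
  S = 0.046 m^2, L = 0.129 m, V = 0.0141 m^3, c = 343 m/s
Formula: f = (c / (2*pi)) * sqrt(S / (V * L))
Compute V * L = 0.0141 * 0.129 = 0.0018189
Compute S / (V * L) = 0.046 / 0.0018189 = 25.29
Compute sqrt(25.29) = 5.028916
Compute c / (2*pi) = 343 / 6.283185 = 54.590148
f = 54.590148 * 5.028916 = 274.53

274.53 Hz


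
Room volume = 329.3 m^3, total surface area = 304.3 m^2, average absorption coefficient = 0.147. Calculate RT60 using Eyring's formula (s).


Given values:
  V = 329.3 m^3, S = 304.3 m^2, alpha = 0.147
Formula: RT60 = 0.161 * V / (-S * ln(1 - alpha))
Compute ln(1 - 0.147) = ln(0.853) = -0.158996
Denominator: -304.3 * -0.158996 = 48.3825
Numerator: 0.161 * 329.3 = 53.0173
RT60 = 53.0173 / 48.3825 = 1.096

1.096 s


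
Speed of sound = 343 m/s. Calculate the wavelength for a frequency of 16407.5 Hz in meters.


Given values:
  c = 343 m/s, f = 16407.5 Hz
Formula: lambda = c / f
lambda = 343 / 16407.5
lambda = 0.0209

0.0209 m


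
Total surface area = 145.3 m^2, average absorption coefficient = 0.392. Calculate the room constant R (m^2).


Given values:
  S = 145.3 m^2, alpha = 0.392
Formula: R = S * alpha / (1 - alpha)
Numerator: 145.3 * 0.392 = 56.9576
Denominator: 1 - 0.392 = 0.608
R = 56.9576 / 0.608 = 93.68

93.68 m^2


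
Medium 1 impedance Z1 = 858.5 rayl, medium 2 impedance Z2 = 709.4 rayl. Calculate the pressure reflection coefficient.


Given values:
  Z1 = 858.5 rayl, Z2 = 709.4 rayl
Formula: R = (Z2 - Z1) / (Z2 + Z1)
Numerator: Z2 - Z1 = 709.4 - 858.5 = -149.1
Denominator: Z2 + Z1 = 709.4 + 858.5 = 1567.9
R = -149.1 / 1567.9 = -0.0951

-0.0951


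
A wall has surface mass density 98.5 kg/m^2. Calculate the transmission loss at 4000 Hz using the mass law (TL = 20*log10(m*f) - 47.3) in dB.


Given values:
  m = 98.5 kg/m^2, f = 4000 Hz
Formula: TL = 20 * log10(m * f) - 47.3
Compute m * f = 98.5 * 4000 = 394000.0
Compute log10(394000.0) = 5.595496
Compute 20 * 5.595496 = 111.9099
TL = 111.9099 - 47.3 = 64.61

64.61 dB


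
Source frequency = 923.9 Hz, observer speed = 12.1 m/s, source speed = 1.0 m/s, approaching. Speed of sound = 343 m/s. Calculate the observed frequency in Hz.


Given values:
  f_s = 923.9 Hz, v_o = 12.1 m/s, v_s = 1.0 m/s
  Direction: approaching
Formula: f_o = f_s * (c + v_o) / (c - v_s)
Numerator: c + v_o = 343 + 12.1 = 355.1
Denominator: c - v_s = 343 - 1.0 = 342.0
f_o = 923.9 * 355.1 / 342.0 = 959.29

959.29 Hz


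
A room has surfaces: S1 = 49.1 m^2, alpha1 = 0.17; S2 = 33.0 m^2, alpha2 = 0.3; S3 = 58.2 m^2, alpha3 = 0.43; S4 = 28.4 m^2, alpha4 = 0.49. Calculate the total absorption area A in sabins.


Given surfaces:
  Surface 1: 49.1 * 0.17 = 8.347
  Surface 2: 33.0 * 0.3 = 9.9
  Surface 3: 58.2 * 0.43 = 25.026
  Surface 4: 28.4 * 0.49 = 13.916
Formula: A = sum(Si * alpha_i)
A = 8.347 + 9.9 + 25.026 + 13.916
A = 57.19

57.19 sabins


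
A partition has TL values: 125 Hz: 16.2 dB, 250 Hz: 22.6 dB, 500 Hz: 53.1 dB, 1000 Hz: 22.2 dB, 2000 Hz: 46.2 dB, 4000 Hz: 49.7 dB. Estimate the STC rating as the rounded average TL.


Given TL values at each frequency:
  125 Hz: 16.2 dB
  250 Hz: 22.6 dB
  500 Hz: 53.1 dB
  1000 Hz: 22.2 dB
  2000 Hz: 46.2 dB
  4000 Hz: 49.7 dB
Formula: STC ~ round(average of TL values)
Sum = 16.2 + 22.6 + 53.1 + 22.2 + 46.2 + 49.7 = 210.0
Average = 210.0 / 6 = 35.0
Rounded: 35

35


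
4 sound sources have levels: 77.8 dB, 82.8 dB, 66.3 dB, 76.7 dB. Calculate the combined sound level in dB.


Formula: L_total = 10 * log10( sum(10^(Li/10)) )
  Source 1: 10^(77.8/10) = 60255958.6074
  Source 2: 10^(82.8/10) = 190546071.7963
  Source 3: 10^(66.3/10) = 4265795.188
  Source 4: 10^(76.7/10) = 46773514.1287
Sum of linear values = 301841339.7204
L_total = 10 * log10(301841339.7204) = 84.8

84.8 dB


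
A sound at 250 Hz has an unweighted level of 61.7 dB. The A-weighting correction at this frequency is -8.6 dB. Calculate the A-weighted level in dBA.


Given values:
  SPL = 61.7 dB
  A-weighting at 250 Hz = -8.6 dB
Formula: L_A = SPL + A_weight
L_A = 61.7 + (-8.6)
L_A = 53.1

53.1 dBA


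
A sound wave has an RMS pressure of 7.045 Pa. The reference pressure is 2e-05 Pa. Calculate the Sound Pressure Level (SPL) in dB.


Given values:
  p = 7.045 Pa
  p_ref = 2e-05 Pa
Formula: SPL = 20 * log10(p / p_ref)
Compute ratio: p / p_ref = 7.045 / 2e-05 = 352250
Compute log10: log10(352250) = 5.546851
Multiply: SPL = 20 * 5.546851 = 110.94

110.94 dB


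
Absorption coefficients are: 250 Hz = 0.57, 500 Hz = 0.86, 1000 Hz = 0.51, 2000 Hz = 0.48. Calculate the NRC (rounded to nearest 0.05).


Given values:
  a_250 = 0.57, a_500 = 0.86
  a_1000 = 0.51, a_2000 = 0.48
Formula: NRC = (a250 + a500 + a1000 + a2000) / 4
Sum = 0.57 + 0.86 + 0.51 + 0.48 = 2.42
NRC = 2.42 / 4 = 0.605
Rounded to nearest 0.05: 0.6

0.6


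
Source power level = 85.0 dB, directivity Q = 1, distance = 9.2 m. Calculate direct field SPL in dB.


Given values:
  Lw = 85.0 dB, Q = 1, r = 9.2 m
Formula: SPL = Lw + 10 * log10(Q / (4 * pi * r^2))
Compute 4 * pi * r^2 = 4 * pi * 9.2^2 = 1063.6176
Compute Q / denom = 1 / 1063.6176 = 0.00094019
Compute 10 * log10(0.00094019) = -30.2678
SPL = 85.0 + (-30.2678) = 54.73

54.73 dB


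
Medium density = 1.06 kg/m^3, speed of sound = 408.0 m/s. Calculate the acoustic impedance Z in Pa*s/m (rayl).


Given values:
  rho = 1.06 kg/m^3
  c = 408.0 m/s
Formula: Z = rho * c
Z = 1.06 * 408.0
Z = 432.48

432.48 rayl


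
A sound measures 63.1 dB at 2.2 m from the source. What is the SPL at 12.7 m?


Given values:
  SPL1 = 63.1 dB, r1 = 2.2 m, r2 = 12.7 m
Formula: SPL2 = SPL1 - 20 * log10(r2 / r1)
Compute ratio: r2 / r1 = 12.7 / 2.2 = 5.7727
Compute log10: log10(5.7727) = 0.761379
Compute drop: 20 * 0.761379 = 15.2276
SPL2 = 63.1 - 15.2276 = 47.87

47.87 dB


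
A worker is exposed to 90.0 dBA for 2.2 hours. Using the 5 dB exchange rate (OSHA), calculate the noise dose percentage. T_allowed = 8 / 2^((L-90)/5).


Given values:
  L = 90.0 dBA, T = 2.2 hours
Formula: T_allowed = 8 / 2^((L - 90) / 5)
Compute exponent: (90.0 - 90) / 5 = 0.0
Compute 2^(0.0) = 1.0
T_allowed = 8 / 1.0 = 8.0 hours
Dose = (T / T_allowed) * 100
Dose = (2.2 / 8.0) * 100 = 27.5

27.5 %


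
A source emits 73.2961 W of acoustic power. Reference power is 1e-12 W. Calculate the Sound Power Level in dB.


Given values:
  W = 73.2961 W
  W_ref = 1e-12 W
Formula: SWL = 10 * log10(W / W_ref)
Compute ratio: W / W_ref = 73296100000000
Compute log10: log10(73296100000000) = 13.865081
Multiply: SWL = 10 * 13.865081 = 138.65

138.65 dB


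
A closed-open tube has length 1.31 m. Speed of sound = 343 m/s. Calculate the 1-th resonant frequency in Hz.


Given values:
  Tube type: closed-open, L = 1.31 m, c = 343 m/s, n = 1
Formula: f_n = (2n - 1) * c / (4 * L)
Compute 2n - 1 = 2*1 - 1 = 1
Compute 4 * L = 4 * 1.31 = 5.24
f = 1 * 343 / 5.24
f = 65.46

65.46 Hz


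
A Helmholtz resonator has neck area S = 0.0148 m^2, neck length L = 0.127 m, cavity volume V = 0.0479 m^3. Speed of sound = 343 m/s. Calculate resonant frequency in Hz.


Given values:
  S = 0.0148 m^2, L = 0.127 m, V = 0.0479 m^3, c = 343 m/s
Formula: f = (c / (2*pi)) * sqrt(S / (V * L))
Compute V * L = 0.0479 * 0.127 = 0.0060833
Compute S / (V * L) = 0.0148 / 0.0060833 = 2.4329
Compute sqrt(2.4329) = 1.559776
Compute c / (2*pi) = 343 / 6.283185 = 54.590148
f = 54.590148 * 1.559776 = 85.15

85.15 Hz


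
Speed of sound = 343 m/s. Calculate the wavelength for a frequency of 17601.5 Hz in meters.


Given values:
  c = 343 m/s, f = 17601.5 Hz
Formula: lambda = c / f
lambda = 343 / 17601.5
lambda = 0.0195

0.0195 m


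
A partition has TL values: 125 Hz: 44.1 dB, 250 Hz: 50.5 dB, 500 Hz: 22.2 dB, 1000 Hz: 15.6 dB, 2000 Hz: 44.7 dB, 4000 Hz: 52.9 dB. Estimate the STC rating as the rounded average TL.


Given TL values at each frequency:
  125 Hz: 44.1 dB
  250 Hz: 50.5 dB
  500 Hz: 22.2 dB
  1000 Hz: 15.6 dB
  2000 Hz: 44.7 dB
  4000 Hz: 52.9 dB
Formula: STC ~ round(average of TL values)
Sum = 44.1 + 50.5 + 22.2 + 15.6 + 44.7 + 52.9 = 230.0
Average = 230.0 / 6 = 38.33
Rounded: 38

38


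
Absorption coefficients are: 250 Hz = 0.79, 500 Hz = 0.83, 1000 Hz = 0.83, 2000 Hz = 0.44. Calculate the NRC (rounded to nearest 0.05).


Given values:
  a_250 = 0.79, a_500 = 0.83
  a_1000 = 0.83, a_2000 = 0.44
Formula: NRC = (a250 + a500 + a1000 + a2000) / 4
Sum = 0.79 + 0.83 + 0.83 + 0.44 = 2.89
NRC = 2.89 / 4 = 0.7225
Rounded to nearest 0.05: 0.7

0.7


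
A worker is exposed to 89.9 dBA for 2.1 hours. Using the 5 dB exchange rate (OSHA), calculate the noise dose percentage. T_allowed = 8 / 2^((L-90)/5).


Given values:
  L = 89.9 dBA, T = 2.1 hours
Formula: T_allowed = 8 / 2^((L - 90) / 5)
Compute exponent: (89.9 - 90) / 5 = -0.02
Compute 2^(-0.02) = 0.986233
T_allowed = 8 / 0.986233 = 8.111673 hours
Dose = (T / T_allowed) * 100
Dose = (2.1 / 8.111673) * 100 = 25.89

25.89 %


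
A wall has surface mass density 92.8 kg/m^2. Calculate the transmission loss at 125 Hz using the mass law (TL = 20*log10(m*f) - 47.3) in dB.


Given values:
  m = 92.8 kg/m^2, f = 125 Hz
Formula: TL = 20 * log10(m * f) - 47.3
Compute m * f = 92.8 * 125 = 11600.0
Compute log10(11600.0) = 4.064458
Compute 20 * 4.064458 = 81.2892
TL = 81.2892 - 47.3 = 33.99

33.99 dB


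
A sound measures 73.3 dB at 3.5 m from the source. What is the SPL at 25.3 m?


Given values:
  SPL1 = 73.3 dB, r1 = 3.5 m, r2 = 25.3 m
Formula: SPL2 = SPL1 - 20 * log10(r2 / r1)
Compute ratio: r2 / r1 = 25.3 / 3.5 = 7.2286
Compute log10: log10(7.2286) = 0.859054
Compute drop: 20 * 0.859054 = 17.1811
SPL2 = 73.3 - 17.1811 = 56.12

56.12 dB


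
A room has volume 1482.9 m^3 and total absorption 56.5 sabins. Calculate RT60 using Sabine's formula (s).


Given values:
  V = 1482.9 m^3
  A = 56.5 sabins
Formula: RT60 = 0.161 * V / A
Numerator: 0.161 * 1482.9 = 238.7469
RT60 = 238.7469 / 56.5 = 4.226

4.226 s


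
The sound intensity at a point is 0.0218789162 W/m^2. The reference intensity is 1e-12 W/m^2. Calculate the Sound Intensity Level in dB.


Given values:
  I = 0.0218789162 W/m^2
  I_ref = 1e-12 W/m^2
Formula: SIL = 10 * log10(I / I_ref)
Compute ratio: I / I_ref = 21878916200
Compute log10: log10(21878916200) = 10.340026
Multiply: SIL = 10 * 10.340026 = 103.4

103.4 dB


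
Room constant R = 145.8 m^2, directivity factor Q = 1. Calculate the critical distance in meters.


Given values:
  R = 145.8 m^2, Q = 1
Formula: d_c = 0.141 * sqrt(Q * R)
Compute Q * R = 1 * 145.8 = 145.8
Compute sqrt(145.8) = 12.0748
d_c = 0.141 * 12.0748 = 1.703

1.703 m


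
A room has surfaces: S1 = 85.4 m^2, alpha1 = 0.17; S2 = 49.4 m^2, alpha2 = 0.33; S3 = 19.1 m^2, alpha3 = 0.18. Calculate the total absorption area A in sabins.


Given surfaces:
  Surface 1: 85.4 * 0.17 = 14.518
  Surface 2: 49.4 * 0.33 = 16.302
  Surface 3: 19.1 * 0.18 = 3.438
Formula: A = sum(Si * alpha_i)
A = 14.518 + 16.302 + 3.438
A = 34.26

34.26 sabins


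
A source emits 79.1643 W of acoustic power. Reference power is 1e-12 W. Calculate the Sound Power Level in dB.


Given values:
  W = 79.1643 W
  W_ref = 1e-12 W
Formula: SWL = 10 * log10(W / W_ref)
Compute ratio: W / W_ref = 79164300000000
Compute log10: log10(79164300000000) = 13.898529
Multiply: SWL = 10 * 13.898529 = 138.99

138.99 dB


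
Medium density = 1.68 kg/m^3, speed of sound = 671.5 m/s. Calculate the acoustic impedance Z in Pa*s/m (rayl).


Given values:
  rho = 1.68 kg/m^3
  c = 671.5 m/s
Formula: Z = rho * c
Z = 1.68 * 671.5
Z = 1128.12

1128.12 rayl


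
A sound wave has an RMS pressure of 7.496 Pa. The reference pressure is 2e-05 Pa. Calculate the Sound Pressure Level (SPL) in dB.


Given values:
  p = 7.496 Pa
  p_ref = 2e-05 Pa
Formula: SPL = 20 * log10(p / p_ref)
Compute ratio: p / p_ref = 7.496 / 2e-05 = 374800
Compute log10: log10(374800) = 5.5738
Multiply: SPL = 20 * 5.5738 = 111.48

111.48 dB


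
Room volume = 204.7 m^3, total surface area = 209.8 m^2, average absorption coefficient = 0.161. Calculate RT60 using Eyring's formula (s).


Given values:
  V = 204.7 m^3, S = 209.8 m^2, alpha = 0.161
Formula: RT60 = 0.161 * V / (-S * ln(1 - alpha))
Compute ln(1 - 0.161) = ln(0.839) = -0.175545
Denominator: -209.8 * -0.175545 = 36.8293
Numerator: 0.161 * 204.7 = 32.9567
RT60 = 32.9567 / 36.8293 = 0.895

0.895 s


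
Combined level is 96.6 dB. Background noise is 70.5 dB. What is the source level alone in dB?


Given values:
  L_total = 96.6 dB, L_bg = 70.5 dB
Formula: L_source = 10 * log10(10^(L_total/10) - 10^(L_bg/10))
Convert to linear:
  10^(96.6/10) = 4570881896.1488
  10^(70.5/10) = 11220184.543
Difference: 4570881896.1488 - 11220184.543 = 4559661711.6058
L_source = 10 * log10(4559661711.6058) = 96.59

96.59 dB


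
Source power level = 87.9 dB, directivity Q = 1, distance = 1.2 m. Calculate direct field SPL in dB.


Given values:
  Lw = 87.9 dB, Q = 1, r = 1.2 m
Formula: SPL = Lw + 10 * log10(Q / (4 * pi * r^2))
Compute 4 * pi * r^2 = 4 * pi * 1.2^2 = 18.0956
Compute Q / denom = 1 / 18.0956 = 0.05526205
Compute 10 * log10(0.05526205) = -12.5757
SPL = 87.9 + (-12.5757) = 75.32

75.32 dB


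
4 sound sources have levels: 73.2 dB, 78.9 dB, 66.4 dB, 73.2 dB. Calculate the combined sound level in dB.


Formula: L_total = 10 * log10( sum(10^(Li/10)) )
  Source 1: 10^(73.2/10) = 20892961.3085
  Source 2: 10^(78.9/10) = 77624711.6629
  Source 3: 10^(66.4/10) = 4365158.3224
  Source 4: 10^(73.2/10) = 20892961.3085
Sum of linear values = 123775792.6023
L_total = 10 * log10(123775792.6023) = 80.93

80.93 dB


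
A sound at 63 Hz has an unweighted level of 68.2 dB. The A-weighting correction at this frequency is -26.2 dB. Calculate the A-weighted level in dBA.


Given values:
  SPL = 68.2 dB
  A-weighting at 63 Hz = -26.2 dB
Formula: L_A = SPL + A_weight
L_A = 68.2 + (-26.2)
L_A = 42.0

42.0 dBA


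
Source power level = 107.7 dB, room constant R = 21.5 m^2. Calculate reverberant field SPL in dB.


Given values:
  Lw = 107.7 dB, R = 21.5 m^2
Formula: SPL = Lw + 10 * log10(4 / R)
Compute 4 / R = 4 / 21.5 = 0.186047
Compute 10 * log10(0.186047) = -7.3038
SPL = 107.7 + (-7.3038) = 100.4

100.4 dB


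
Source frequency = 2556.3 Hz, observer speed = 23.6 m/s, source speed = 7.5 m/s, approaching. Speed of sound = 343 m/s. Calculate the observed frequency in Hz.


Given values:
  f_s = 2556.3 Hz, v_o = 23.6 m/s, v_s = 7.5 m/s
  Direction: approaching
Formula: f_o = f_s * (c + v_o) / (c - v_s)
Numerator: c + v_o = 343 + 23.6 = 366.6
Denominator: c - v_s = 343 - 7.5 = 335.5
f_o = 2556.3 * 366.6 / 335.5 = 2793.26

2793.26 Hz


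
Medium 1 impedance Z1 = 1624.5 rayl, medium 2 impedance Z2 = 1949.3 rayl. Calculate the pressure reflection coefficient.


Given values:
  Z1 = 1624.5 rayl, Z2 = 1949.3 rayl
Formula: R = (Z2 - Z1) / (Z2 + Z1)
Numerator: Z2 - Z1 = 1949.3 - 1624.5 = 324.8
Denominator: Z2 + Z1 = 1949.3 + 1624.5 = 3573.8
R = 324.8 / 3573.8 = 0.0909

0.0909


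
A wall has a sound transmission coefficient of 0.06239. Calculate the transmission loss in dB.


Given values:
  tau = 0.06239
Formula: TL = 10 * log10(1 / tau)
Compute 1 / tau = 1 / 0.06239 = 16.0282
Compute log10(16.0282) = 1.204885
TL = 10 * 1.204885 = 12.05

12.05 dB


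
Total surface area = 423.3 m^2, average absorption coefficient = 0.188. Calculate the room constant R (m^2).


Given values:
  S = 423.3 m^2, alpha = 0.188
Formula: R = S * alpha / (1 - alpha)
Numerator: 423.3 * 0.188 = 79.5804
Denominator: 1 - 0.188 = 0.812
R = 79.5804 / 0.812 = 98.01

98.01 m^2


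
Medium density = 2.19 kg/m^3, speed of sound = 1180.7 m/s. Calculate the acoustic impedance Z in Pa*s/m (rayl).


Given values:
  rho = 2.19 kg/m^3
  c = 1180.7 m/s
Formula: Z = rho * c
Z = 2.19 * 1180.7
Z = 2585.73

2585.73 rayl


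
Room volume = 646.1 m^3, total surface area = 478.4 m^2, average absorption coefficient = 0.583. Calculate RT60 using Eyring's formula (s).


Given values:
  V = 646.1 m^3, S = 478.4 m^2, alpha = 0.583
Formula: RT60 = 0.161 * V / (-S * ln(1 - alpha))
Compute ln(1 - 0.583) = ln(0.417) = -0.874669
Denominator: -478.4 * -0.874669 = 418.4416
Numerator: 0.161 * 646.1 = 104.0221
RT60 = 104.0221 / 418.4416 = 0.249

0.249 s


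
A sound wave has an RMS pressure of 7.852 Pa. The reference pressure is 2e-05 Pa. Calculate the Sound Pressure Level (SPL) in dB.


Given values:
  p = 7.852 Pa
  p_ref = 2e-05 Pa
Formula: SPL = 20 * log10(p / p_ref)
Compute ratio: p / p_ref = 7.852 / 2e-05 = 392600
Compute log10: log10(392600) = 5.59395
Multiply: SPL = 20 * 5.59395 = 111.88

111.88 dB


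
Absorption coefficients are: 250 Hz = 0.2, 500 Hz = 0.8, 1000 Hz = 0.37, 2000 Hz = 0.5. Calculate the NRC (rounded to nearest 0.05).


Given values:
  a_250 = 0.2, a_500 = 0.8
  a_1000 = 0.37, a_2000 = 0.5
Formula: NRC = (a250 + a500 + a1000 + a2000) / 4
Sum = 0.2 + 0.8 + 0.37 + 0.5 = 1.87
NRC = 1.87 / 4 = 0.4675
Rounded to nearest 0.05: 0.45

0.45


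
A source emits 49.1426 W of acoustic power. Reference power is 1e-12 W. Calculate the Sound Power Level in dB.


Given values:
  W = 49.1426 W
  W_ref = 1e-12 W
Formula: SWL = 10 * log10(W / W_ref)
Compute ratio: W / W_ref = 49142600000000
Compute log10: log10(49142600000000) = 13.691458
Multiply: SWL = 10 * 13.691458 = 136.91

136.91 dB


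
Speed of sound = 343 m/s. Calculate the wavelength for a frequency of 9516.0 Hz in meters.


Given values:
  c = 343 m/s, f = 9516.0 Hz
Formula: lambda = c / f
lambda = 343 / 9516.0
lambda = 0.036

0.036 m


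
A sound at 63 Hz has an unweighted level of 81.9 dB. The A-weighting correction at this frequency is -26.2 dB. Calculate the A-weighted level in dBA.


Given values:
  SPL = 81.9 dB
  A-weighting at 63 Hz = -26.2 dB
Formula: L_A = SPL + A_weight
L_A = 81.9 + (-26.2)
L_A = 55.7

55.7 dBA


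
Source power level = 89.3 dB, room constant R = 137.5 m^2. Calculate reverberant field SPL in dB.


Given values:
  Lw = 89.3 dB, R = 137.5 m^2
Formula: SPL = Lw + 10 * log10(4 / R)
Compute 4 / R = 4 / 137.5 = 0.029091
Compute 10 * log10(0.029091) = -15.3624
SPL = 89.3 + (-15.3624) = 73.94

73.94 dB


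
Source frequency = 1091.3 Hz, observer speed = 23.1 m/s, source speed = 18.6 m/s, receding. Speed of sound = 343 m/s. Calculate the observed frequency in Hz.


Given values:
  f_s = 1091.3 Hz, v_o = 23.1 m/s, v_s = 18.6 m/s
  Direction: receding
Formula: f_o = f_s * (c - v_o) / (c + v_s)
Numerator: c - v_o = 343 - 23.1 = 319.9
Denominator: c + v_s = 343 + 18.6 = 361.6
f_o = 1091.3 * 319.9 / 361.6 = 965.45

965.45 Hz


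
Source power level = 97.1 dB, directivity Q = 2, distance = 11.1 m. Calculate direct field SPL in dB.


Given values:
  Lw = 97.1 dB, Q = 2, r = 11.1 m
Formula: SPL = Lw + 10 * log10(Q / (4 * pi * r^2))
Compute 4 * pi * r^2 = 4 * pi * 11.1^2 = 1548.3025
Compute Q / denom = 2 / 1548.3025 = 0.00129174
Compute 10 * log10(0.00129174) = -28.8882
SPL = 97.1 + (-28.8882) = 68.21

68.21 dB


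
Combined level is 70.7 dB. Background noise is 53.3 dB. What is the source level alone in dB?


Given values:
  L_total = 70.7 dB, L_bg = 53.3 dB
Formula: L_source = 10 * log10(10^(L_total/10) - 10^(L_bg/10))
Convert to linear:
  10^(70.7/10) = 11748975.5494
  10^(53.3/10) = 213796.209
Difference: 11748975.5494 - 213796.209 = 11535179.3404
L_source = 10 * log10(11535179.3404) = 70.62

70.62 dB


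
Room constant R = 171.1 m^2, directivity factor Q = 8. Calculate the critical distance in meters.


Given values:
  R = 171.1 m^2, Q = 8
Formula: d_c = 0.141 * sqrt(Q * R)
Compute Q * R = 8 * 171.1 = 1368.8
Compute sqrt(1368.8) = 36.9973
d_c = 0.141 * 36.9973 = 5.217

5.217 m


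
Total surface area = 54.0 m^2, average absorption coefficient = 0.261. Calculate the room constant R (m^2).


Given values:
  S = 54.0 m^2, alpha = 0.261
Formula: R = S * alpha / (1 - alpha)
Numerator: 54.0 * 0.261 = 14.094
Denominator: 1 - 0.261 = 0.739
R = 14.094 / 0.739 = 19.07

19.07 m^2


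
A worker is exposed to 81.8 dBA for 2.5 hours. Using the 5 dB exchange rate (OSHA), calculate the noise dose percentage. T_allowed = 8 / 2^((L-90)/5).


Given values:
  L = 81.8 dBA, T = 2.5 hours
Formula: T_allowed = 8 / 2^((L - 90) / 5)
Compute exponent: (81.8 - 90) / 5 = -1.64
Compute 2^(-1.64) = 0.320856
T_allowed = 8 / 0.320856 = 24.933303 hours
Dose = (T / T_allowed) * 100
Dose = (2.5 / 24.933303) * 100 = 10.03

10.03 %


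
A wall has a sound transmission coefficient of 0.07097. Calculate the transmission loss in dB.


Given values:
  tau = 0.07097
Formula: TL = 10 * log10(1 / tau)
Compute 1 / tau = 1 / 0.07097 = 14.0905
Compute log10(14.0905) = 1.148926
TL = 10 * 1.148926 = 11.49

11.49 dB


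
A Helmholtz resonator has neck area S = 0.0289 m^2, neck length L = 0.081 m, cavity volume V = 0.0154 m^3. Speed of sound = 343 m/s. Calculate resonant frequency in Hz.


Given values:
  S = 0.0289 m^2, L = 0.081 m, V = 0.0154 m^3, c = 343 m/s
Formula: f = (c / (2*pi)) * sqrt(S / (V * L))
Compute V * L = 0.0154 * 0.081 = 0.0012474
Compute S / (V * L) = 0.0289 / 0.0012474 = 23.1682
Compute sqrt(23.1682) = 4.813336
Compute c / (2*pi) = 343 / 6.283185 = 54.590148
f = 54.590148 * 4.813336 = 262.76

262.76 Hz


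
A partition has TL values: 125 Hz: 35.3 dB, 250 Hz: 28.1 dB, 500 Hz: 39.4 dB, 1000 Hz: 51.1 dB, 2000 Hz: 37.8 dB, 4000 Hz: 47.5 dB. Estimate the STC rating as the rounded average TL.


Given TL values at each frequency:
  125 Hz: 35.3 dB
  250 Hz: 28.1 dB
  500 Hz: 39.4 dB
  1000 Hz: 51.1 dB
  2000 Hz: 37.8 dB
  4000 Hz: 47.5 dB
Formula: STC ~ round(average of TL values)
Sum = 35.3 + 28.1 + 39.4 + 51.1 + 37.8 + 47.5 = 239.2
Average = 239.2 / 6 = 39.87
Rounded: 40

40


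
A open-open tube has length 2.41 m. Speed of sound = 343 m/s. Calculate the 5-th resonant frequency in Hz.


Given values:
  Tube type: open-open, L = 2.41 m, c = 343 m/s, n = 5
Formula: f_n = n * c / (2 * L)
Compute 2 * L = 2 * 2.41 = 4.82
f = 5 * 343 / 4.82
f = 355.81

355.81 Hz


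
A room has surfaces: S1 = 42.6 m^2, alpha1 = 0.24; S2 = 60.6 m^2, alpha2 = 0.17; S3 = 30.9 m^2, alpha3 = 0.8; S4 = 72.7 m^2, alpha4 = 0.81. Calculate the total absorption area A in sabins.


Given surfaces:
  Surface 1: 42.6 * 0.24 = 10.224
  Surface 2: 60.6 * 0.17 = 10.302
  Surface 3: 30.9 * 0.8 = 24.72
  Surface 4: 72.7 * 0.81 = 58.887
Formula: A = sum(Si * alpha_i)
A = 10.224 + 10.302 + 24.72 + 58.887
A = 104.13

104.13 sabins


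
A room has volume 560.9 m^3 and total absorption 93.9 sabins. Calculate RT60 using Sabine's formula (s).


Given values:
  V = 560.9 m^3
  A = 93.9 sabins
Formula: RT60 = 0.161 * V / A
Numerator: 0.161 * 560.9 = 90.3049
RT60 = 90.3049 / 93.9 = 0.962

0.962 s


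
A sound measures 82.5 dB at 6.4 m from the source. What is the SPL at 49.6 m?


Given values:
  SPL1 = 82.5 dB, r1 = 6.4 m, r2 = 49.6 m
Formula: SPL2 = SPL1 - 20 * log10(r2 / r1)
Compute ratio: r2 / r1 = 49.6 / 6.4 = 7.75
Compute log10: log10(7.75) = 0.889302
Compute drop: 20 * 0.889302 = 17.786
SPL2 = 82.5 - 17.786 = 64.71

64.71 dB


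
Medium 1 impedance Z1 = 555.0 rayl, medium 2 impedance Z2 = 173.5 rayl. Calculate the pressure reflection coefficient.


Given values:
  Z1 = 555.0 rayl, Z2 = 173.5 rayl
Formula: R = (Z2 - Z1) / (Z2 + Z1)
Numerator: Z2 - Z1 = 173.5 - 555.0 = -381.5
Denominator: Z2 + Z1 = 173.5 + 555.0 = 728.5
R = -381.5 / 728.5 = -0.5237

-0.5237


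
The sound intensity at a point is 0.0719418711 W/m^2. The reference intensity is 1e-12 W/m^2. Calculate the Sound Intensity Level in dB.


Given values:
  I = 0.0719418711 W/m^2
  I_ref = 1e-12 W/m^2
Formula: SIL = 10 * log10(I / I_ref)
Compute ratio: I / I_ref = 71941871100
Compute log10: log10(71941871100) = 10.856982
Multiply: SIL = 10 * 10.856982 = 108.57

108.57 dB


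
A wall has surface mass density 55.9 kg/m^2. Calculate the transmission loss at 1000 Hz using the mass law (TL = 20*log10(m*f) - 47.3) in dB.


Given values:
  m = 55.9 kg/m^2, f = 1000 Hz
Formula: TL = 20 * log10(m * f) - 47.3
Compute m * f = 55.9 * 1000 = 55900.0
Compute log10(55900.0) = 4.747412
Compute 20 * 4.747412 = 94.9482
TL = 94.9482 - 47.3 = 47.65

47.65 dB


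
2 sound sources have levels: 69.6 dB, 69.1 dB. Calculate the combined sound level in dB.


Formula: L_total = 10 * log10( sum(10^(Li/10)) )
  Source 1: 10^(69.6/10) = 9120108.3936
  Source 2: 10^(69.1/10) = 8128305.1616
Sum of linear values = 17248413.5552
L_total = 10 * log10(17248413.5552) = 72.37

72.37 dB


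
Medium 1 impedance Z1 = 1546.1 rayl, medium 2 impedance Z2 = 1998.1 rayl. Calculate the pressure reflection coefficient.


Given values:
  Z1 = 1546.1 rayl, Z2 = 1998.1 rayl
Formula: R = (Z2 - Z1) / (Z2 + Z1)
Numerator: Z2 - Z1 = 1998.1 - 1546.1 = 452.0
Denominator: Z2 + Z1 = 1998.1 + 1546.1 = 3544.2
R = 452.0 / 3544.2 = 0.1275

0.1275


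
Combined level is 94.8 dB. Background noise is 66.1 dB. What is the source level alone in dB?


Given values:
  L_total = 94.8 dB, L_bg = 66.1 dB
Formula: L_source = 10 * log10(10^(L_total/10) - 10^(L_bg/10))
Convert to linear:
  10^(94.8/10) = 3019951720.402
  10^(66.1/10) = 4073802.778
Difference: 3019951720.402 - 4073802.778 = 3015877917.624
L_source = 10 * log10(3015877917.624) = 94.79

94.79 dB


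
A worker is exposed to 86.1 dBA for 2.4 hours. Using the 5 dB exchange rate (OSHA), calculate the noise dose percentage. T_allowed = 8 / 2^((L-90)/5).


Given values:
  L = 86.1 dBA, T = 2.4 hours
Formula: T_allowed = 8 / 2^((L - 90) / 5)
Compute exponent: (86.1 - 90) / 5 = -0.78
Compute 2^(-0.78) = 0.582367
T_allowed = 8 / 0.582367 = 13.737042 hours
Dose = (T / T_allowed) * 100
Dose = (2.4 / 13.737042) * 100 = 17.47

17.47 %


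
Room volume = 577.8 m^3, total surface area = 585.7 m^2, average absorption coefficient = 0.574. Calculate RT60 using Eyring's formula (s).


Given values:
  V = 577.8 m^3, S = 585.7 m^2, alpha = 0.574
Formula: RT60 = 0.161 * V / (-S * ln(1 - alpha))
Compute ln(1 - 0.574) = ln(0.426) = -0.853316
Denominator: -585.7 * -0.853316 = 499.7872
Numerator: 0.161 * 577.8 = 93.0258
RT60 = 93.0258 / 499.7872 = 0.186

0.186 s


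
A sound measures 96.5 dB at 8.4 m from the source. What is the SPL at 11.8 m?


Given values:
  SPL1 = 96.5 dB, r1 = 8.4 m, r2 = 11.8 m
Formula: SPL2 = SPL1 - 20 * log10(r2 / r1)
Compute ratio: r2 / r1 = 11.8 / 8.4 = 1.4048
Compute log10: log10(1.4048) = 0.147614
Compute drop: 20 * 0.147614 = 2.9523
SPL2 = 96.5 - 2.9523 = 93.55

93.55 dB


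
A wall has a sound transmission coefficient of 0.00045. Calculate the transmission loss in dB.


Given values:
  tau = 0.00045
Formula: TL = 10 * log10(1 / tau)
Compute 1 / tau = 1 / 0.00045 = 2222.2222
Compute log10(2222.2222) = 3.346787
TL = 10 * 3.346787 = 33.47

33.47 dB


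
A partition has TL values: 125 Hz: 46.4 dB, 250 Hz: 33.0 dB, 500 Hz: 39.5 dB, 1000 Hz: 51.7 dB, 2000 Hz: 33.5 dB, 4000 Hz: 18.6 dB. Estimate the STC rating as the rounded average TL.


Given TL values at each frequency:
  125 Hz: 46.4 dB
  250 Hz: 33.0 dB
  500 Hz: 39.5 dB
  1000 Hz: 51.7 dB
  2000 Hz: 33.5 dB
  4000 Hz: 18.6 dB
Formula: STC ~ round(average of TL values)
Sum = 46.4 + 33.0 + 39.5 + 51.7 + 33.5 + 18.6 = 222.7
Average = 222.7 / 6 = 37.12
Rounded: 37

37


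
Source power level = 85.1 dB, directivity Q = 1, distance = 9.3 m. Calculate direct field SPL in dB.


Given values:
  Lw = 85.1 dB, Q = 1, r = 9.3 m
Formula: SPL = Lw + 10 * log10(Q / (4 * pi * r^2))
Compute 4 * pi * r^2 = 4 * pi * 9.3^2 = 1086.8654
Compute Q / denom = 1 / 1086.8654 = 0.00092008
Compute 10 * log10(0.00092008) = -30.3617
SPL = 85.1 + (-30.3617) = 54.74

54.74 dB


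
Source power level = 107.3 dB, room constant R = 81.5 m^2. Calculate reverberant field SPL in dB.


Given values:
  Lw = 107.3 dB, R = 81.5 m^2
Formula: SPL = Lw + 10 * log10(4 / R)
Compute 4 / R = 4 / 81.5 = 0.04908
Compute 10 * log10(0.04908) = -13.091
SPL = 107.3 + (-13.091) = 94.21

94.21 dB


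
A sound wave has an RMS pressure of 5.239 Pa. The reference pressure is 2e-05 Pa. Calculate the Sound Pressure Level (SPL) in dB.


Given values:
  p = 5.239 Pa
  p_ref = 2e-05 Pa
Formula: SPL = 20 * log10(p / p_ref)
Compute ratio: p / p_ref = 5.239 / 2e-05 = 261950
Compute log10: log10(261950) = 5.418218
Multiply: SPL = 20 * 5.418218 = 108.36

108.36 dB


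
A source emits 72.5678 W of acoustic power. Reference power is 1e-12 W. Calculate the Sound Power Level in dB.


Given values:
  W = 72.5678 W
  W_ref = 1e-12 W
Formula: SWL = 10 * log10(W / W_ref)
Compute ratio: W / W_ref = 72567800000000
Compute log10: log10(72567800000000) = 13.860744
Multiply: SWL = 10 * 13.860744 = 138.61

138.61 dB


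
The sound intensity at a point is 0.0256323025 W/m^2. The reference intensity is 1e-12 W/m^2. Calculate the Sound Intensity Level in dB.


Given values:
  I = 0.0256323025 W/m^2
  I_ref = 1e-12 W/m^2
Formula: SIL = 10 * log10(I / I_ref)
Compute ratio: I / I_ref = 25632302500
Compute log10: log10(25632302500) = 10.408788
Multiply: SIL = 10 * 10.408788 = 104.09

104.09 dB
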